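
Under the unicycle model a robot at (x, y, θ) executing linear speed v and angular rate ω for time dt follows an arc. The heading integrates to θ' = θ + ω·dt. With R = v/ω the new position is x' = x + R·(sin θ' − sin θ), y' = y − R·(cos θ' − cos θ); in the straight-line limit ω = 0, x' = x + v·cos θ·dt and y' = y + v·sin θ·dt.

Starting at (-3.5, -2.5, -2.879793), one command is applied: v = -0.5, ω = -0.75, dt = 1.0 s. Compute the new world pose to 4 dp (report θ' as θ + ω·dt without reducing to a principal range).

θ' = -2.8798 + -0.75·1.0 = -3.6298
R = v/ω = -0.5/-0.75 = 0.6667
x' = -3.5 + 0.6667·(sin -3.6298 − sin -2.8798) = -3.0148
y' = -2.5 − 0.6667·(cos -3.6298 − cos -2.8798) = -2.5552

(-3.0148, -2.5552, -3.6298)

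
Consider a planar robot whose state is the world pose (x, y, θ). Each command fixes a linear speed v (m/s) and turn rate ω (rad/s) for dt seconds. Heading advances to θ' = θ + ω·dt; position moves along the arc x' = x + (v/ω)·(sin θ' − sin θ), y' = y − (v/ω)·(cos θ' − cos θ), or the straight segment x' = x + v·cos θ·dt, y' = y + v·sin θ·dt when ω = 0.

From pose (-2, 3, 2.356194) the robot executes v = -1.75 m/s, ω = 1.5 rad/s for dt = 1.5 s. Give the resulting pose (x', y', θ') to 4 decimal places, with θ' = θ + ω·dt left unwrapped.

(-0.0149, 3.7013, 4.6062)

θ' = 2.3562 + 1.5·1.5 = 4.6062
R = v/ω = -1.75/1.5 = -1.1667
x' = -2 + -1.1667·(sin 4.6062 − sin 2.3562) = -0.0149
y' = 3 − -1.1667·(cos 4.6062 − cos 2.3562) = 3.7013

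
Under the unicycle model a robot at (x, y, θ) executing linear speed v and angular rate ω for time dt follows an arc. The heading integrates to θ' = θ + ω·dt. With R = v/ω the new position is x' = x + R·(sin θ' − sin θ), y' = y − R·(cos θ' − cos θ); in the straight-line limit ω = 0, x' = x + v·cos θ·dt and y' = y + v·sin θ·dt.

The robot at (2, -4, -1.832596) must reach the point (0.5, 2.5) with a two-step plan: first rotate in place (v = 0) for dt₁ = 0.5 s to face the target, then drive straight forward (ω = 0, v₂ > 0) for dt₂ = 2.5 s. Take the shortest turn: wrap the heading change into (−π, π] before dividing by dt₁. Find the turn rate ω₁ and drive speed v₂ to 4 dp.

heading to target = atan2(2.5−-4, 0.5−2) = 1.7976
Δθ = wrap(1.7976 − -1.8326) = -2.6530; ω₁ = Δθ/dt₁ = -5.3060
distance = √((0.5−2)² + (2.5−-4)²) = 6.6708; v₂ = distance/dt₂ = 2.6683

ω₁ = -5.3060, v₂ = 2.6683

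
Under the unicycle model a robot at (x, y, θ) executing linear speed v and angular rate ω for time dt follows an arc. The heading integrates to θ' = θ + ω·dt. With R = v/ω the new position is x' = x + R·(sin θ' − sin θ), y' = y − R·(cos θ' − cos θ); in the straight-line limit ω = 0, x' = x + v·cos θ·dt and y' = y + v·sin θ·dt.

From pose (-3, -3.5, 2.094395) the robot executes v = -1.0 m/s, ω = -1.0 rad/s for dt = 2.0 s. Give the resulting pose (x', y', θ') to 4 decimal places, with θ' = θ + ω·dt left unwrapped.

(-3.7718, -4.9955, 0.0944)

θ' = 2.0944 + -1.0·2.0 = 0.0944
R = v/ω = -1.0/-1.0 = 1.0000
x' = -3 + 1.0000·(sin 0.0944 − sin 2.0944) = -3.7718
y' = -3.5 − 1.0000·(cos 0.0944 − cos 2.0944) = -4.9955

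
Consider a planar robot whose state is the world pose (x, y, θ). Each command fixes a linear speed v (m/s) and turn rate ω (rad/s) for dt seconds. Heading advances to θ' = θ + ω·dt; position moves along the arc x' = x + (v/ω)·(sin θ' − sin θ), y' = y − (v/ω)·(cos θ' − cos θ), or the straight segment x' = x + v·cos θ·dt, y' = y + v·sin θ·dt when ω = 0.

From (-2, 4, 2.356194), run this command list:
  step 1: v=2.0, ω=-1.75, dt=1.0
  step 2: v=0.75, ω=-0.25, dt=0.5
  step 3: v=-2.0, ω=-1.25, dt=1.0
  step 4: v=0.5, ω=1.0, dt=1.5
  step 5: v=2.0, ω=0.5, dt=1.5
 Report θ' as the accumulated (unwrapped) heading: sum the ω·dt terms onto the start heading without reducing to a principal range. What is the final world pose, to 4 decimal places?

step 1: θ'=0.6062 (R=-1.1429) → pose (-1.8430, 5.7473, 0.6062)
step 2: θ'=0.4812 (R=-3.0000) → pose (-1.5223, 5.9412, 0.4812)
step 3: θ'=-0.7688 (R=1.6000) → pose (-3.3753, 6.2095, -0.7688)
step 4: θ'=0.7312 (R=0.5000) → pose (-2.6938, 6.1967, 0.7312)
step 5: θ'=1.4812 (R=4.0000) → pose (-1.3808, 8.8163, 1.4812)

(-1.3808, 8.8163, 1.4812)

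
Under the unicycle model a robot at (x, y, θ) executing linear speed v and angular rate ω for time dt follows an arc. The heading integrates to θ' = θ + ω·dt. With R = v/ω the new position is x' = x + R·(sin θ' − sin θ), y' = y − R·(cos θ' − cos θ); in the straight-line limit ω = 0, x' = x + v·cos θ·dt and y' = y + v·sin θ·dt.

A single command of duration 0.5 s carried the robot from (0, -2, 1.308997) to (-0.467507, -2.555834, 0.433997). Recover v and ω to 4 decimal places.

v = -1.5000, ω = -1.7500

Δθ = 0.433997 − 1.308997 = -0.875000
ω = Δθ/dt = -0.875000/0.5 = -1.7500
R = −Δy/(cos θ' − cos θ) = 0.8571
v = R·ω = 0.8571·-1.7500 = -1.5000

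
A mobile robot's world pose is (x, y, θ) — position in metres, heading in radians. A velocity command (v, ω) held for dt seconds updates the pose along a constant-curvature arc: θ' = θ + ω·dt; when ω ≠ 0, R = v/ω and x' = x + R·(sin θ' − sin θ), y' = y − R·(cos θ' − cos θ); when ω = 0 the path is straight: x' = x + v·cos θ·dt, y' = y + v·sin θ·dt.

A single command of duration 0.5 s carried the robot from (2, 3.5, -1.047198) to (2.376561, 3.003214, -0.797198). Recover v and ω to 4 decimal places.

Δθ = -0.797198 − -1.047198 = 0.250000
ω = Δθ/dt = 0.250000/0.5 = 0.5000
R = −Δy/(cos θ' − cos θ) = 2.5000
v = R·ω = 2.5000·0.5000 = 1.2500

v = 1.2500, ω = 0.5000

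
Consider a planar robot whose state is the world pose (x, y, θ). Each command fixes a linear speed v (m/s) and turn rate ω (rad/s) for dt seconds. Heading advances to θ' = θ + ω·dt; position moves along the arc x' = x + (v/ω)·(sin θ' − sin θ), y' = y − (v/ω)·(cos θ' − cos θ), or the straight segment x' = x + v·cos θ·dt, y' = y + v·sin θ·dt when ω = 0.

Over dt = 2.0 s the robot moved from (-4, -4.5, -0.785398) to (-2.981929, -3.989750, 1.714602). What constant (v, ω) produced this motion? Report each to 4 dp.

Δθ = 1.714602 − -0.785398 = 2.500000
ω = Δθ/dt = 2.500000/2.0 = 1.2500
R = Δx/(sin θ' − sin θ) = 0.6000
v = R·ω = 0.6000·1.2500 = 0.7500

v = 0.7500, ω = 1.2500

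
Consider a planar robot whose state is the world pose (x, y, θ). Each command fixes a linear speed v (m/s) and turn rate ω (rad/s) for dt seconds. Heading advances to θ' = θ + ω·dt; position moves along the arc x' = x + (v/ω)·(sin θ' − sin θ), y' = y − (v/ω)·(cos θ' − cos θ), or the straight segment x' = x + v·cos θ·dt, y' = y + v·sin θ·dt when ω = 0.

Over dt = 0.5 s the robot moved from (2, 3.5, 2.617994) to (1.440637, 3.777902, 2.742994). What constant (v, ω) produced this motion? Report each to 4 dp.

Δθ = 2.742994 − 2.617994 = 0.125000
ω = Δθ/dt = 0.125000/0.5 = 0.2500
R = Δx/(sin θ' − sin θ) = 5.0000
v = R·ω = 5.0000·0.2500 = 1.2500

v = 1.2500, ω = 0.2500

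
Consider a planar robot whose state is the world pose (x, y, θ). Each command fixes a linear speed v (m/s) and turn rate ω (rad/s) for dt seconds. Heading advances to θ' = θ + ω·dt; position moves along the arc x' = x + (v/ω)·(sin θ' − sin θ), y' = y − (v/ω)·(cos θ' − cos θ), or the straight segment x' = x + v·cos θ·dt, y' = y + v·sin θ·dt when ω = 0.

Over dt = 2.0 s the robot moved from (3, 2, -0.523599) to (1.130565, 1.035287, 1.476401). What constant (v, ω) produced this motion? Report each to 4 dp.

v = -1.2500, ω = 1.0000

Δθ = 1.476401 − -0.523599 = 2.000000
ω = Δθ/dt = 2.000000/2.0 = 1.0000
R = Δx/(sin θ' − sin θ) = -1.2500
v = R·ω = -1.2500·1.0000 = -1.2500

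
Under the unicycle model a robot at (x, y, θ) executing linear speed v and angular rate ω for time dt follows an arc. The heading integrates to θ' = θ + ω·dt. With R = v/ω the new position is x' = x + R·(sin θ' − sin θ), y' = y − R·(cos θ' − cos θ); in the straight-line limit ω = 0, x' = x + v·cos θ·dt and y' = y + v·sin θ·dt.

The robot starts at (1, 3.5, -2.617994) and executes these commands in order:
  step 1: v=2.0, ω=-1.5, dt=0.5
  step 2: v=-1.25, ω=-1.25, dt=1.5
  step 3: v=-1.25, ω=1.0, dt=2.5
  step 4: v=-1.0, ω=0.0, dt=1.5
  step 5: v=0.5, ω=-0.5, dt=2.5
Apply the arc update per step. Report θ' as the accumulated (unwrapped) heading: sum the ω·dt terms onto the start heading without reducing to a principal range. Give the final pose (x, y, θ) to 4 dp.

step 1: θ'=-3.3680 (R=-1.3333) → pose (0.0340, 3.3554, -3.3680)
step 2: θ'=-5.2430 (R=1.0000) → pose (0.6721, 1.8749, -5.2430)
step 3: θ'=-2.7430 (R=-1.2500) → pose (2.2354, 0.0903, -2.7430)
step 4: θ'=-2.7430 (straight) → pose (3.6178, 0.6725, -2.7430)
step 5: θ'=-3.9930 (R=-1.0000) → pose (2.4774, 0.9351, -3.9930)

(2.4774, 0.9351, -3.9930)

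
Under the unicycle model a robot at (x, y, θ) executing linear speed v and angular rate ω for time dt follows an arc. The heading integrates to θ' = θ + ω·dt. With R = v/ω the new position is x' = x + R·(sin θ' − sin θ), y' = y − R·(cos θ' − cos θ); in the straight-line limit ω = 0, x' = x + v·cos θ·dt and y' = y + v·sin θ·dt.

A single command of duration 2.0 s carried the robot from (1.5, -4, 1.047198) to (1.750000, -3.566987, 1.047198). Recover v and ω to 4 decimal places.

v = 0.2500, ω = 0.0000

Δθ = 1.047198 − 1.047198 = 0.000000
ω = Δθ/dt = 0.000000/2.0 = 0.0000
ω = 0 → v = (Δx·cos θ + Δy·sin θ)/dt = 0.2500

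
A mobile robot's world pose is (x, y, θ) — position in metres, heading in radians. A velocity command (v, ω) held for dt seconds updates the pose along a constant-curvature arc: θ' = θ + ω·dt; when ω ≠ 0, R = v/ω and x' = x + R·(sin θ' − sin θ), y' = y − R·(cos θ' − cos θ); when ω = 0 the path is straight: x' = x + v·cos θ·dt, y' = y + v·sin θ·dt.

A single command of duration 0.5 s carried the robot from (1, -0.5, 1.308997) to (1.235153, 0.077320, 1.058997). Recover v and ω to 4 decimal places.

Δθ = 1.058997 − 1.308997 = -0.250000
ω = Δθ/dt = -0.250000/0.5 = -0.5000
R = −Δy/(cos θ' − cos θ) = -2.5000
v = R·ω = -2.5000·-0.5000 = 1.2500

v = 1.2500, ω = -0.5000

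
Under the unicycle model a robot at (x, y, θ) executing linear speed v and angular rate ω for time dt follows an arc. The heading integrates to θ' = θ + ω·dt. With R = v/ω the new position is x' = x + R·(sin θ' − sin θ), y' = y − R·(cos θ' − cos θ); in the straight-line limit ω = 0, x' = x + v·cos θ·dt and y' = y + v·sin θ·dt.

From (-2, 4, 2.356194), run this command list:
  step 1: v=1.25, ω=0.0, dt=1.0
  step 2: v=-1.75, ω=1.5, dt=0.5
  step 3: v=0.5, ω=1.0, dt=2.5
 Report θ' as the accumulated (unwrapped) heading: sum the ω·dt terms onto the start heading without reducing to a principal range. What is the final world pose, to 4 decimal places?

(-2.4311, 3.6535, 5.6062)

step 1: θ'=2.3562 (straight) → pose (-2.8839, 4.8839, 2.3562)
step 2: θ'=3.1062 (R=-1.1667) → pose (-2.1002, 4.5429, 3.1062)
step 3: θ'=5.6062 (R=0.5000) → pose (-2.4311, 3.6535, 5.6062)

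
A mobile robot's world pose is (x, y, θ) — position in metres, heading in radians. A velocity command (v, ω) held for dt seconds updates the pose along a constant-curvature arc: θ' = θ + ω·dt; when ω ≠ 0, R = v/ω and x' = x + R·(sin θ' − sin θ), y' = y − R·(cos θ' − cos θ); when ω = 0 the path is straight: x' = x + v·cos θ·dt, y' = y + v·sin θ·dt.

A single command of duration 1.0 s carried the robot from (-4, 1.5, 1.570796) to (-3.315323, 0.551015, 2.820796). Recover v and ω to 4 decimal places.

v = -1.2500, ω = 1.2500

Δθ = 2.820796 − 1.570796 = 1.250000
ω = Δθ/dt = 1.250000/1.0 = 1.2500
R = −Δy/(cos θ' − cos θ) = -1.0000
v = R·ω = -1.0000·1.2500 = -1.2500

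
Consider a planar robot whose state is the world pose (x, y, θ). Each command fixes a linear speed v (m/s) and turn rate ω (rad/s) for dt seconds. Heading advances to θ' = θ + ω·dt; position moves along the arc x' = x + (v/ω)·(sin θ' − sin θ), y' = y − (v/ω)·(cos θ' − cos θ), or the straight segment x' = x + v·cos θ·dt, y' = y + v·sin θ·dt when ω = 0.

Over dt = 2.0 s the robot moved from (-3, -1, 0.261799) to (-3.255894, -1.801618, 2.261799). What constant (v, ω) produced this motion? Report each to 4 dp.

v = -0.5000, ω = 1.0000

Δθ = 2.261799 − 0.261799 = 2.000000
ω = Δθ/dt = 2.000000/2.0 = 1.0000
R = −Δy/(cos θ' − cos θ) = -0.5000
v = R·ω = -0.5000·1.0000 = -0.5000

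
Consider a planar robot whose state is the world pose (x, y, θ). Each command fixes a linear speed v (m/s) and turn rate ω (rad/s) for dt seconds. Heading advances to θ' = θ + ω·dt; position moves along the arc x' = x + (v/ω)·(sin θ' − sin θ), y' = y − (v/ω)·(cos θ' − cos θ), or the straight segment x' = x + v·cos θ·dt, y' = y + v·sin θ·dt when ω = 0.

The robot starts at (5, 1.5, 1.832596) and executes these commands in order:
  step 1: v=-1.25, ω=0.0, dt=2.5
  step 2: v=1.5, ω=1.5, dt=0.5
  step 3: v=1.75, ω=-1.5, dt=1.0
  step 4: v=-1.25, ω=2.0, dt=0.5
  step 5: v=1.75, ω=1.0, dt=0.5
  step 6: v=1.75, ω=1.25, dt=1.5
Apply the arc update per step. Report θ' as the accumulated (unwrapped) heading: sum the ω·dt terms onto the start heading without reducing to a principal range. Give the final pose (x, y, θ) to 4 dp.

(2.2737, -0.2000, 4.4576)

step 1: θ'=1.8326 (straight) → pose (5.8088, -1.5185, 1.8326)
step 2: θ'=2.5826 (R=1.0000) → pose (5.3732, -0.9295, 2.5826)
step 3: θ'=1.0826 (R=-1.1667) → pose (4.9616, 0.6067, 1.0826)
step 4: θ'=2.0826 (R=-0.6250) → pose (4.9686, 0.0075, 2.0826)
step 5: θ'=2.5826 (R=1.7500) → pose (4.3710, 0.6341, 2.5826)
step 6: θ'=4.4576 (R=1.4000) → pose (2.2737, -0.2000, 4.4576)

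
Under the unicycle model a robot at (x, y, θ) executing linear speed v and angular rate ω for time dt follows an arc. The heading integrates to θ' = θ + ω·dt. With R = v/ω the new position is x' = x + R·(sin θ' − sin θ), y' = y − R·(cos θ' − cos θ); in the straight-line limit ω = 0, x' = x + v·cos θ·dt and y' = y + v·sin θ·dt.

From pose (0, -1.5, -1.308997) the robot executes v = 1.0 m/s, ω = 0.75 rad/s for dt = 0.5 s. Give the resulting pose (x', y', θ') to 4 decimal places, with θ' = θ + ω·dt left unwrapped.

θ' = -1.3090 + 0.75·0.5 = -0.9340
R = v/ω = 1.0/0.75 = 1.3333
x' = 0 + 1.3333·(sin -0.9340 − sin -1.3090) = 0.2159
y' = -1.5 − 1.3333·(cos -0.9340 − cos -1.3090) = -1.9477

(0.2159, -1.9477, -0.9340)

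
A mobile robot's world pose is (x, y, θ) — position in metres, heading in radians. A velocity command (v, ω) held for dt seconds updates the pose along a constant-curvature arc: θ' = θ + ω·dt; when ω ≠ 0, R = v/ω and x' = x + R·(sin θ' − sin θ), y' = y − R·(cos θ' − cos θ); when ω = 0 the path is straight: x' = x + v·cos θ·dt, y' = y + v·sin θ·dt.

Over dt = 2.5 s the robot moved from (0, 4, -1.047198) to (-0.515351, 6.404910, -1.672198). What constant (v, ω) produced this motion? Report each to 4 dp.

Δθ = -1.672198 − -1.047198 = -0.625000
ω = Δθ/dt = -0.625000/2.5 = -0.2500
R = −Δy/(cos θ' − cos θ) = 4.0000
v = R·ω = 4.0000·-0.2500 = -1.0000

v = -1.0000, ω = -0.2500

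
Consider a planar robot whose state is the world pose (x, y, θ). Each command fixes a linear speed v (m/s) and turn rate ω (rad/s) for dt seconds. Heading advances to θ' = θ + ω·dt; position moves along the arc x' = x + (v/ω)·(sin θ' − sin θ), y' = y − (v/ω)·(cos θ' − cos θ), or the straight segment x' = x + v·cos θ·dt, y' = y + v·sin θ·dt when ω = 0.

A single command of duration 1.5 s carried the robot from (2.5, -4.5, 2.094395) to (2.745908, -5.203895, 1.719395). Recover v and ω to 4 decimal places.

v = -0.5000, ω = -0.2500

Δθ = 1.719395 − 2.094395 = -0.375000
ω = Δθ/dt = -0.375000/1.5 = -0.2500
R = −Δy/(cos θ' − cos θ) = 2.0000
v = R·ω = 2.0000·-0.2500 = -0.5000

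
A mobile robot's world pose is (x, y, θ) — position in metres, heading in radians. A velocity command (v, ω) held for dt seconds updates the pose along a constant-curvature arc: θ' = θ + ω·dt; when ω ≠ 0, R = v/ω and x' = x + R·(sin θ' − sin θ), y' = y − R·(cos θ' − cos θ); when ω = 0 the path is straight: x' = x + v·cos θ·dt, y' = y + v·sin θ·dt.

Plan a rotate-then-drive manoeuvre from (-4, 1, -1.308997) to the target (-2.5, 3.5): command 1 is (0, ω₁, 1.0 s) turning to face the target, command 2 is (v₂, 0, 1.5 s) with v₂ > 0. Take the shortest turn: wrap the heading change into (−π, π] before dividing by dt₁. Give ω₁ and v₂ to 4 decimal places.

ω₁ = 2.3394, v₂ = 1.9437

heading to target = atan2(3.5−1, -2.5−-4) = 1.0304
Δθ = wrap(1.0304 − -1.3090) = 2.3394; ω₁ = Δθ/dt₁ = 2.3394
distance = √((-2.5−-4)² + (3.5−1)²) = 2.9155; v₂ = distance/dt₂ = 1.9437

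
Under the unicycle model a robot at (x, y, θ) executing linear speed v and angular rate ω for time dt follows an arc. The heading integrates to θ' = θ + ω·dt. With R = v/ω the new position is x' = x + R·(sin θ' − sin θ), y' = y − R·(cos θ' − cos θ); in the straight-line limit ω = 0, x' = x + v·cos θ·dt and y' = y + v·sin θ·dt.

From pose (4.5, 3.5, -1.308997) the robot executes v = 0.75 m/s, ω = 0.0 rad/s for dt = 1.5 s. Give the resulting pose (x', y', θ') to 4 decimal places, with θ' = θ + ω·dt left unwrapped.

θ' = -1.3090 + 0.0·1.5 = -1.3090
ω = 0 → straight: x' = 4.5 + 0.75·cos(-1.3090)·1.5 = 4.7912
y' = 3.5 + 0.75·sin(-1.3090)·1.5 = 2.4133

(4.7912, 2.4133, -1.3090)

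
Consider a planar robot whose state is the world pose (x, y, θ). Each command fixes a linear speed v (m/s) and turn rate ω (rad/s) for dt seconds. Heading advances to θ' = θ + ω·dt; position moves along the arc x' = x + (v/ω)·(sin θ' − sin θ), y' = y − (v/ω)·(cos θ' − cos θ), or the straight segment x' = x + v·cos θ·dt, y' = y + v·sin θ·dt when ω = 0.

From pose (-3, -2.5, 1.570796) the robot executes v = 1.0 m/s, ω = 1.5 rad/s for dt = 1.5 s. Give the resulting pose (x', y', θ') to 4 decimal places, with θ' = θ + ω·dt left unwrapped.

θ' = 1.5708 + 1.5·1.5 = 3.8208
R = v/ω = 1.0/1.5 = 0.6667
x' = -3 + 0.6667·(sin 3.8208 − sin 1.5708) = -4.0854
y' = -2.5 − 0.6667·(cos 3.8208 − cos 1.5708) = -1.9813

(-4.0854, -1.9813, 3.8208)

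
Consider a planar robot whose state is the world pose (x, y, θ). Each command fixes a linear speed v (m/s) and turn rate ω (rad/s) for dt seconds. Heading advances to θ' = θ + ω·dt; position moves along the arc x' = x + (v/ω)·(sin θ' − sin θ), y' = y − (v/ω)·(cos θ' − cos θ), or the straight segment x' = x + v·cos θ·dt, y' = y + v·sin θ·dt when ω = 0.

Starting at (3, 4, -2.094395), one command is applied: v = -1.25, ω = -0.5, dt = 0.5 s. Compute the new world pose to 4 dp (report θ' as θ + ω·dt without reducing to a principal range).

(3.3766, 4.4968, -2.3444)

θ' = -2.0944 + -0.5·0.5 = -2.3444
R = v/ω = -1.25/-0.5 = 2.5000
x' = 3 + 2.5000·(sin -2.3444 − sin -2.0944) = 3.3766
y' = 4 − 2.5000·(cos -2.3444 − cos -2.0944) = 4.4968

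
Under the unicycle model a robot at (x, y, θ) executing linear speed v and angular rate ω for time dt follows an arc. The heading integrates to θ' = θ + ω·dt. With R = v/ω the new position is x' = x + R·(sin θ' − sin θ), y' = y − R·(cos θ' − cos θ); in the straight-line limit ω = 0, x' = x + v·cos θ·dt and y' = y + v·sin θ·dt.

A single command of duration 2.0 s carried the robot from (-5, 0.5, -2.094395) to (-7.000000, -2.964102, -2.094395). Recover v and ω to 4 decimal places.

v = 2.0000, ω = 0.0000

Δθ = -2.094395 − -2.094395 = 0.000000
ω = Δθ/dt = 0.000000/2.0 = 0.0000
ω = 0 → v = (Δx·cos θ + Δy·sin θ)/dt = 2.0000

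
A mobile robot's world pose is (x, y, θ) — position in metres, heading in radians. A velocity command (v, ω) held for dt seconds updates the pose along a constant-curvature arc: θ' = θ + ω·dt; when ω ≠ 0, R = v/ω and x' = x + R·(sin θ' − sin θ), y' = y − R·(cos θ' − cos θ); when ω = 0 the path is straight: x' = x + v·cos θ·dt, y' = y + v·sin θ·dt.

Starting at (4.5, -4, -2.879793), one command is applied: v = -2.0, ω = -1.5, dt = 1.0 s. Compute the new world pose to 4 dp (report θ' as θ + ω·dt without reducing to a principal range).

θ' = -2.8798 + -1.5·1.0 = -4.3798
R = v/ω = -2.0/-1.5 = 1.3333
x' = 4.5 + 1.3333·(sin -4.3798 − sin -2.8798) = 6.1054
y' = -4 − 1.3333·(cos -4.3798 − cos -2.8798) = -4.8526

(6.1054, -4.8526, -4.3798)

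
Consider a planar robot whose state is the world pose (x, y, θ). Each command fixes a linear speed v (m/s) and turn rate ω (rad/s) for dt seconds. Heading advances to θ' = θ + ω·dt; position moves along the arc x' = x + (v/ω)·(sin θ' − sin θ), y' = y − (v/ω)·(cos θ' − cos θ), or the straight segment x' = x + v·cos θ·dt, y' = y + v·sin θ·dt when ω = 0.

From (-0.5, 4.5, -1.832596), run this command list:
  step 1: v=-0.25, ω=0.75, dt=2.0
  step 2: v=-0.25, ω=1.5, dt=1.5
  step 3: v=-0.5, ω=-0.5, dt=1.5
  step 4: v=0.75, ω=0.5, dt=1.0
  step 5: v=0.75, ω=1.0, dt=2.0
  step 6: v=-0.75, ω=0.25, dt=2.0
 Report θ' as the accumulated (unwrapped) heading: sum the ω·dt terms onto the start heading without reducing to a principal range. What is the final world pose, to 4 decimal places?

(-0.8950, 6.3043, 4.1674)

step 1: θ'=-0.3326 (R=-0.3333) → pose (-0.7131, 4.9013, -0.3326)
step 2: θ'=1.9174 (R=-0.1667) → pose (-0.9243, 4.6872, 1.9174)
step 3: θ'=1.1674 (R=1.0000) → pose (-0.9451, 3.9549, 1.1674)
step 4: θ'=1.6674 (R=1.5000) → pose (-0.8317, 4.6884, 1.6674)
step 5: θ'=3.6674 (R=0.7500) → pose (-1.9546, 5.2648, 3.6674)
step 6: θ'=4.1674 (R=-3.0000) → pose (-0.8950, 6.3043, 4.1674)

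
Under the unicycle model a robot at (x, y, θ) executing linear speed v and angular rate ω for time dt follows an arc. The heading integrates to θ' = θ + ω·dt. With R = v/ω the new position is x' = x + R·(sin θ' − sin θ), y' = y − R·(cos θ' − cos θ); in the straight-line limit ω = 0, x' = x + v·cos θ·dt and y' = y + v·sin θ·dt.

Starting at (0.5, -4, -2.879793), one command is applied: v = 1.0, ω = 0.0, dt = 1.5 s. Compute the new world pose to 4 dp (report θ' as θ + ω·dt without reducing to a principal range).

θ' = -2.8798 + 0.0·1.5 = -2.8798
ω = 0 → straight: x' = 0.5 + 1.0·cos(-2.8798)·1.5 = -0.9489
y' = -4 + 1.0·sin(-2.8798)·1.5 = -4.3882

(-0.9489, -4.3882, -2.8798)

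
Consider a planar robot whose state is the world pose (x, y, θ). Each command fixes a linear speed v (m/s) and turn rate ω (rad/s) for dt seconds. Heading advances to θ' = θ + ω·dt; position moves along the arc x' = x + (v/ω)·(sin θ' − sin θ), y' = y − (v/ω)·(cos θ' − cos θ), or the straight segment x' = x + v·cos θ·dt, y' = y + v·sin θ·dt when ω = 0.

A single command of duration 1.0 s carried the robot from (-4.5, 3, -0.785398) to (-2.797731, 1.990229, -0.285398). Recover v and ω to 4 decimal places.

Δθ = -0.285398 − -0.785398 = 0.500000
ω = Δθ/dt = 0.500000/1.0 = 0.5000
R = Δx/(sin θ' − sin θ) = 4.0000
v = R·ω = 4.0000·0.5000 = 2.0000

v = 2.0000, ω = 0.5000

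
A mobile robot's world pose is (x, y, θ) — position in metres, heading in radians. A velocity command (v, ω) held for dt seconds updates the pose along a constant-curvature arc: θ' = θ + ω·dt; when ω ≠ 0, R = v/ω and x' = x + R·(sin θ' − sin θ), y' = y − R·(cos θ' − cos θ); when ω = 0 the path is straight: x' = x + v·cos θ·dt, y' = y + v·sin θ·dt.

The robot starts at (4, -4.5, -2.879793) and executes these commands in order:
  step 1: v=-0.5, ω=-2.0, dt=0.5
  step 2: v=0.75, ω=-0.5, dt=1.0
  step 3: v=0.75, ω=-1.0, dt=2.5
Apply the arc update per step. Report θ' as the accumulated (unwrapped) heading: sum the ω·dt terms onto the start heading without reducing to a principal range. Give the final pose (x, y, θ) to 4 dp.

(4.9549, -3.0715, -6.8798)

step 1: θ'=-3.8798 (R=0.2500) → pose (4.2329, -4.5566, -3.8798)
step 2: θ'=-4.3798 (R=-1.5000) → pose (3.8246, -3.9368, -4.3798)
step 3: θ'=-6.8798 (R=-0.7500) → pose (4.9549, -3.0715, -6.8798)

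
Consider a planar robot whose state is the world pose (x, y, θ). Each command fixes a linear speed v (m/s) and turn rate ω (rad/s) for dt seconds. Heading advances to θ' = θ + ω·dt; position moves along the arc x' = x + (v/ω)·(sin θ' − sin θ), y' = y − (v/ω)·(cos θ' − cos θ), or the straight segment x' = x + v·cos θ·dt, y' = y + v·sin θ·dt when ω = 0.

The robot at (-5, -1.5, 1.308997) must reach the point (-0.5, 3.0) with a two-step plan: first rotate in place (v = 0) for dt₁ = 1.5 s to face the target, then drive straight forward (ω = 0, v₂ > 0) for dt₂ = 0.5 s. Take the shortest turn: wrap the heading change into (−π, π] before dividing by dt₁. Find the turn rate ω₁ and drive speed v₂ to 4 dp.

ω₁ = -0.3491, v₂ = 12.7279

heading to target = atan2(3−-1.5, -0.5−-5) = 0.7854
Δθ = wrap(0.7854 − 1.3090) = -0.5236; ω₁ = Δθ/dt₁ = -0.3491
distance = √((-0.5−-5)² + (3−-1.5)²) = 6.3640; v₂ = distance/dt₂ = 12.7279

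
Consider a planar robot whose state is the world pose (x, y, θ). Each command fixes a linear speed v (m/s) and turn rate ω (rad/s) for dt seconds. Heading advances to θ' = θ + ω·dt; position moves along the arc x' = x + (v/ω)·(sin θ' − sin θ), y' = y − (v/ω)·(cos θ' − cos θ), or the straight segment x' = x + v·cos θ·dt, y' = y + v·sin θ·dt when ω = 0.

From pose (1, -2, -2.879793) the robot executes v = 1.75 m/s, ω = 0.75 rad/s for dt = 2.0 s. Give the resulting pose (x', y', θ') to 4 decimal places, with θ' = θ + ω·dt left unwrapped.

θ' = -2.8798 + 0.75·2.0 = -1.3798
R = v/ω = 1.75/0.75 = 2.3333
x' = 1 + 2.3333·(sin -1.3798 − sin -2.8798) = -0.6870
y' = -2 − 2.3333·(cos -1.3798 − cos -2.8798) = -4.6968

(-0.6870, -4.6968, -1.3798)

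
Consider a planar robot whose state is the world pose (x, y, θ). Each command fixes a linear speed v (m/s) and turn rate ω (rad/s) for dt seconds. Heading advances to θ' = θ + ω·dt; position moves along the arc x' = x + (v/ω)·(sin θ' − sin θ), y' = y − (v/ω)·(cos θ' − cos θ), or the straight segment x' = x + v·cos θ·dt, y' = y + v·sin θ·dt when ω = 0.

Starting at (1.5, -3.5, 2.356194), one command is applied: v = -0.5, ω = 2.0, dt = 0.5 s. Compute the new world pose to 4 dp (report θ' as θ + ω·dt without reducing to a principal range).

θ' = 2.3562 + 2.0·0.5 = 3.3562
R = v/ω = -0.5/2.0 = -0.2500
x' = 1.5 + -0.2500·(sin 3.3562 − sin 2.3562) = 1.7300
y' = -3.5 − -0.2500·(cos 3.3562 − cos 2.3562) = -3.5675

(1.7300, -3.5675, 3.3562)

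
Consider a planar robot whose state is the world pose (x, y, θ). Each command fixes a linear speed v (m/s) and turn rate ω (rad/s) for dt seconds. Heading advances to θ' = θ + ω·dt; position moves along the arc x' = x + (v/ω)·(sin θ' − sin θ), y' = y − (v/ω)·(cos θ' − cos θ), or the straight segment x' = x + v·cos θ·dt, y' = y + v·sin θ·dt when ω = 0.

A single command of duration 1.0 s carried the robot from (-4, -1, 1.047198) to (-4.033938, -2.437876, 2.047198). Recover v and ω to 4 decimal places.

Δθ = 2.047198 − 1.047198 = 1.000000
ω = Δθ/dt = 1.000000/1.0 = 1.0000
R = −Δy/(cos θ' − cos θ) = -1.5000
v = R·ω = -1.5000·1.0000 = -1.5000

v = -1.5000, ω = 1.0000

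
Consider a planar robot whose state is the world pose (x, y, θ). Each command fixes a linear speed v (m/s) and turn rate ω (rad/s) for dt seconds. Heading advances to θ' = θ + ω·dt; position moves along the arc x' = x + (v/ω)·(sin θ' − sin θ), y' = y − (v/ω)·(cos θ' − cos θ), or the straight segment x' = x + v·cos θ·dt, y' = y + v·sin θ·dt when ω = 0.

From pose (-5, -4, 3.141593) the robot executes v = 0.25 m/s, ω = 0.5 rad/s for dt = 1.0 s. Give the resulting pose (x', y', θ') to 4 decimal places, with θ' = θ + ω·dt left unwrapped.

θ' = 3.1416 + 0.5·1.0 = 3.6416
R = v/ω = 0.25/0.5 = 0.5000
x' = -5 + 0.5000·(sin 3.6416 − sin 3.1416) = -5.2397
y' = -4 − 0.5000·(cos 3.6416 − cos 3.1416) = -4.0612

(-5.2397, -4.0612, 3.6416)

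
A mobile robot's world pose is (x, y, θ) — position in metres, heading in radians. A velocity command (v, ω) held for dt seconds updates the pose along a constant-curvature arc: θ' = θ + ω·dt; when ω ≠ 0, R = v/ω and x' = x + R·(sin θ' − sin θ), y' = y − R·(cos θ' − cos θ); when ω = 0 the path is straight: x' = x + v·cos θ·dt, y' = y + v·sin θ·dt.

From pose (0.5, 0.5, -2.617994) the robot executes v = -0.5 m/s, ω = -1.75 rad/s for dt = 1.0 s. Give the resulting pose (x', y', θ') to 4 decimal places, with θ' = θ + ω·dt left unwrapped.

θ' = -2.6180 + -1.75·1.0 = -4.3680
R = v/ω = -0.5/-1.75 = 0.2857
x' = 0.5 + 0.2857·(sin -4.3680 − sin -2.6180) = 0.9118
y' = 0.5 − 0.2857·(cos -4.3680 − cos -2.6180) = 0.3490

(0.9118, 0.3490, -4.3680)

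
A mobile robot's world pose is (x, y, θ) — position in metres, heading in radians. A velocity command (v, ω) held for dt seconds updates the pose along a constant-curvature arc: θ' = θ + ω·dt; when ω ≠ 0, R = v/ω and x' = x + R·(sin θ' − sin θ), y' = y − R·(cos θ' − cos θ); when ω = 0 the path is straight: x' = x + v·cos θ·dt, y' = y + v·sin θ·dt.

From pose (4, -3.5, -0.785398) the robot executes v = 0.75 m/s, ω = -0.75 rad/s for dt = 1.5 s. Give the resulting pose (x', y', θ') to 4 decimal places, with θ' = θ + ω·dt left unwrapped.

θ' = -0.7854 + -0.75·1.5 = -1.9104
R = v/ω = 0.75/-0.75 = -1.0000
x' = 4 + -1.0000·(sin -1.9104 − sin -0.7854) = 4.2358
y' = -3.5 − -1.0000·(cos -1.9104 − cos -0.7854) = -4.5402

(4.2358, -4.5402, -1.9104)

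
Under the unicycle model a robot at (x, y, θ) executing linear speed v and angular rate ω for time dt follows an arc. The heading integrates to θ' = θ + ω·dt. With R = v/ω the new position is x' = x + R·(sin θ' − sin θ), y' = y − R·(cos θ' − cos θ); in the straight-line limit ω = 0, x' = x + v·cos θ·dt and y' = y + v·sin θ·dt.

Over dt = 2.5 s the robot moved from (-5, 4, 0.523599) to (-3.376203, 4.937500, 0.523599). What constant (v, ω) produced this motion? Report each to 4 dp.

v = 0.7500, ω = 0.0000

Δθ = 0.523599 − 0.523599 = 0.000000
ω = Δθ/dt = 0.000000/2.5 = 0.0000
ω = 0 → v = (Δx·cos θ + Δy·sin θ)/dt = 0.7500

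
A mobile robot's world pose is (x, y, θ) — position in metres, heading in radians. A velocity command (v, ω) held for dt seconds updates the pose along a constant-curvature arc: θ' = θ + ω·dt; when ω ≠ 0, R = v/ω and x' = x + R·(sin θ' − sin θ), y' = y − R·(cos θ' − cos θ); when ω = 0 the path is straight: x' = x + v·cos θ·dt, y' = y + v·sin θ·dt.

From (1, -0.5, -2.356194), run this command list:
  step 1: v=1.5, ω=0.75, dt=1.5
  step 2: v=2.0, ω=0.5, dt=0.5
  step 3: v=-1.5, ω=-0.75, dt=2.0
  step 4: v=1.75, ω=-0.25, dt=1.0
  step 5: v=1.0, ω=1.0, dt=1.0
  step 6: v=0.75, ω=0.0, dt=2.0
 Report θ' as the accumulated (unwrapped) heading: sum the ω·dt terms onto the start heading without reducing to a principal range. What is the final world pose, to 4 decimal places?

step 1: θ'=-1.2312 (R=2.0000) → pose (0.5284, -2.5804, -1.2312)
step 2: θ'=-0.9812 (R=4.0000) → pose (0.9753, -3.4721, -0.9812)
step 3: θ'=-2.4812 (R=2.0000) → pose (1.4108, -0.7806, -2.4812)
step 4: θ'=-2.7312 (R=-7.0000) → pose (-0.0904, -1.6711, -2.7312)
step 5: θ'=-1.7312 (R=1.0000) → pose (-0.6786, -2.4283, -1.7312)
step 6: θ'=-1.7312 (straight) → pose (-0.9182, -3.9090, -1.7312)

(-0.9182, -3.9090, -1.7312)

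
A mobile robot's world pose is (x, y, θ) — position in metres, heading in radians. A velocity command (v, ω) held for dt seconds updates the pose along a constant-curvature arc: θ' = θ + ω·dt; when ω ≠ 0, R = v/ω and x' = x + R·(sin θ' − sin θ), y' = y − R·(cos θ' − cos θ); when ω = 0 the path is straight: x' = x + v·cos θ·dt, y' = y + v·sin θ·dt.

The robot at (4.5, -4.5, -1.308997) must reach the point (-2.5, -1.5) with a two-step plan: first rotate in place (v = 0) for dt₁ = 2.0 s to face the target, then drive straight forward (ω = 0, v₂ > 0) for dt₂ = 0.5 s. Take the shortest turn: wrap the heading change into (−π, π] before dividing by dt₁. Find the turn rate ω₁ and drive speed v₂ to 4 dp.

heading to target = atan2(-1.5−-4.5, -2.5−4.5) = 2.7367
Δθ = wrap(2.7367 − -1.3090) = -2.2375; ω₁ = Δθ/dt₁ = -1.1187
distance = √((-2.5−4.5)² + (-1.5−-4.5)²) = 7.6158; v₂ = distance/dt₂ = 15.2315

ω₁ = -1.1187, v₂ = 15.2315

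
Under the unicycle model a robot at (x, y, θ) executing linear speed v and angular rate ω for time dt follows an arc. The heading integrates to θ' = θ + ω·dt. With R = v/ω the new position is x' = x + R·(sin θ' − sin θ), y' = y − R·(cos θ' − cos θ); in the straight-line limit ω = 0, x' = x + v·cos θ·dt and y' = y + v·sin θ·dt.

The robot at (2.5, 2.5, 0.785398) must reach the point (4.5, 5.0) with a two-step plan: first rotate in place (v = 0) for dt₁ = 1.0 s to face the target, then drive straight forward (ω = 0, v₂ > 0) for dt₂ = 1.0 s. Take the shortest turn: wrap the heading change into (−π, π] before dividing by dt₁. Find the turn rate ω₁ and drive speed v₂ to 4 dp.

heading to target = atan2(5−2.5, 4.5−2.5) = 0.8961
Δθ = wrap(0.8961 − 0.7854) = 0.1107; ω₁ = Δθ/dt₁ = 0.1107
distance = √((4.5−2.5)² + (5−2.5)²) = 3.2016; v₂ = distance/dt₂ = 3.2016

ω₁ = 0.1107, v₂ = 3.2016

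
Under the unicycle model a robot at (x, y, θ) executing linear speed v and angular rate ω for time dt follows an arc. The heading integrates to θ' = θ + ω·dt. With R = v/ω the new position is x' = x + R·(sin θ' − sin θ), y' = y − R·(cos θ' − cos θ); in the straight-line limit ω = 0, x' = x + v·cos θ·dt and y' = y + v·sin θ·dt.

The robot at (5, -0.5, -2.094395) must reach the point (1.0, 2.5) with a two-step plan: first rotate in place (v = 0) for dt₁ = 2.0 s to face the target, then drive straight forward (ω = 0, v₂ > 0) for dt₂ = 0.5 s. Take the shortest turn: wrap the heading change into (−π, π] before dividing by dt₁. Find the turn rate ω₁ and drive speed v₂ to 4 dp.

heading to target = atan2(2.5−-0.5, 1−5) = 2.4981
Δθ = wrap(2.4981 − -2.0944) = -1.6907; ω₁ = Δθ/dt₁ = -0.8453
distance = √((1−5)² + (2.5−-0.5)²) = 5.0000; v₂ = distance/dt₂ = 10.0000

ω₁ = -0.8453, v₂ = 10.0000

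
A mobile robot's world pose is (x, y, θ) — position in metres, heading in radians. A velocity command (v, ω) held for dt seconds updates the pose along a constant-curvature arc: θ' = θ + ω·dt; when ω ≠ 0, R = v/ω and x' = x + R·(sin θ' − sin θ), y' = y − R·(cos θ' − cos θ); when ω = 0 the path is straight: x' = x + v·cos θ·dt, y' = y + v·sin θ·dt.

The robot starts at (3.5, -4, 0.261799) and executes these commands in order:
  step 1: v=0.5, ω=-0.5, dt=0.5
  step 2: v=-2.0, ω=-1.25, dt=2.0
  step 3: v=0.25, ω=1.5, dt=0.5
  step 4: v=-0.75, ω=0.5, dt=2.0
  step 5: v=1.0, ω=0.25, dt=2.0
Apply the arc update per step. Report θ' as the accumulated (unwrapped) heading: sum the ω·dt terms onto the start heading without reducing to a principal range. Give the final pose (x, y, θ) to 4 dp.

(3.9709, -0.7691, -0.2382)

step 1: θ'=0.0118 (R=-1.0000) → pose (3.7470, -3.9660, 0.0118)
step 2: θ'=-2.4882 (R=1.6000) → pose (2.7555, -1.0957, -2.4882)
step 3: θ'=-1.7382 (R=0.1667) → pose (2.6925, -1.2002, -1.7382)
step 4: θ'=-0.7382 (R=-1.5000) → pose (2.2229, 0.1592, -0.7382)
step 5: θ'=-0.2382 (R=4.0000) → pose (3.9709, -0.7691, -0.2382)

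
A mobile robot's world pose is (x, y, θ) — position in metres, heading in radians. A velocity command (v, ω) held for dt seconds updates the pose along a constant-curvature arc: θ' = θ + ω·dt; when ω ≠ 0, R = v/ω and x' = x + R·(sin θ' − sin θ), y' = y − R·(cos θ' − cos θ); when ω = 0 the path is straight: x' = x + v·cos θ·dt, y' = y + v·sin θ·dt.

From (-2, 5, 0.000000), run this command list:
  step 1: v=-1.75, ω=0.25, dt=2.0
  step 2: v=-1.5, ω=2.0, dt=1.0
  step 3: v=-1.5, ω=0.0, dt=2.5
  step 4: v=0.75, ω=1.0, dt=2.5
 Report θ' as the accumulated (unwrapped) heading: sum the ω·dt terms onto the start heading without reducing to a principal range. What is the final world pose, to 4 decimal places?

step 1: θ'=0.5000 (R=-7.0000) → pose (-5.3560, 4.1431, 0.5000)
step 2: θ'=2.5000 (R=-0.7500) → pose (-5.4453, 2.8840, 2.5000)
step 3: θ'=2.5000 (straight) → pose (-2.4410, 0.6398, 2.5000)
step 4: θ'=5.0000 (R=0.7500) → pose (-3.6090, -0.1738, 5.0000)

(-3.6090, -0.1738, 5.0000)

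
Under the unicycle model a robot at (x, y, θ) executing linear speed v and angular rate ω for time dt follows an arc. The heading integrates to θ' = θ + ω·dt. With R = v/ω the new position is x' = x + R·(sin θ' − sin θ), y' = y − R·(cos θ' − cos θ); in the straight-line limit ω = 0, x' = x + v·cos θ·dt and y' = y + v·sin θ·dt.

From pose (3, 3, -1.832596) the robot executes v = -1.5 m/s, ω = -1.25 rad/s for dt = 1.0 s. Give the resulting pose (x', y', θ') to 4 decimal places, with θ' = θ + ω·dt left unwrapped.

(4.0884, 3.8873, -3.0826)

θ' = -1.8326 + -1.25·1.0 = -3.0826
R = v/ω = -1.5/-1.25 = 1.2000
x' = 3 + 1.2000·(sin -3.0826 − sin -1.8326) = 4.0884
y' = 3 − 1.2000·(cos -3.0826 − cos -1.8326) = 3.8873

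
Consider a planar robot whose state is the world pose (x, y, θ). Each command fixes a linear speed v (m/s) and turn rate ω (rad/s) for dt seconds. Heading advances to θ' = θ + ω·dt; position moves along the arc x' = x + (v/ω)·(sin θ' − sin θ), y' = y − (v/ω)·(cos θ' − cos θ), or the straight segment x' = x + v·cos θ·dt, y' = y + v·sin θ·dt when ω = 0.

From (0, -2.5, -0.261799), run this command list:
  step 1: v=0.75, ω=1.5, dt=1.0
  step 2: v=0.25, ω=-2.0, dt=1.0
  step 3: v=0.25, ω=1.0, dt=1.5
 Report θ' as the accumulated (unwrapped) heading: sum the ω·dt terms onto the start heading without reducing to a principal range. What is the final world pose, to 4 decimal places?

step 1: θ'=1.2382 (R=0.5000) → pose (0.6020, -2.1803, 1.2382)
step 2: θ'=-0.7618 (R=-0.1250) → pose (0.8064, -2.1306, -0.7618)
step 3: θ'=0.7382 (R=0.2500) → pose (1.1472, -2.1347, 0.7382)

(1.1472, -2.1347, 0.7382)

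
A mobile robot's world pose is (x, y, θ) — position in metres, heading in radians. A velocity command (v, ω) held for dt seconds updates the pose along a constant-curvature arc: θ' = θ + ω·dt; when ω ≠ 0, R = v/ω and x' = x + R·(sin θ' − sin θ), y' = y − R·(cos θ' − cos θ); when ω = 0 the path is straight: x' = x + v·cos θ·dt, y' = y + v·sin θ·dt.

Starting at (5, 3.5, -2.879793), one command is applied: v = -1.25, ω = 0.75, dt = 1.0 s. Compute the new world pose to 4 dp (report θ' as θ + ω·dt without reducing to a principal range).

θ' = -2.8798 + 0.75·1.0 = -2.1298
R = v/ω = -1.25/0.75 = -1.6667
x' = 5 + -1.6667·(sin -2.1298 − sin -2.8798) = 5.9816
y' = 3.5 − -1.6667·(cos -2.1298 − cos -2.8798) = 4.2260

(5.9816, 4.2260, -2.1298)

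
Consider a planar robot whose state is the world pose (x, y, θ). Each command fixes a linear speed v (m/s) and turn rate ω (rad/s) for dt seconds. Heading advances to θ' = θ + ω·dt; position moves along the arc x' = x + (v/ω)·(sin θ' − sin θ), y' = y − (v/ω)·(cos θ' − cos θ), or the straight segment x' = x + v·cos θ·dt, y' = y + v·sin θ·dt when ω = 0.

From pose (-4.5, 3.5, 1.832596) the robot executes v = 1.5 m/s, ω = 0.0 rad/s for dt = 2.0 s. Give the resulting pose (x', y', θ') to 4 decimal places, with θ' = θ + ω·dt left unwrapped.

θ' = 1.8326 + 0.0·2.0 = 1.8326
ω = 0 → straight: x' = -4.5 + 1.5·cos(1.8326)·2.0 = -5.2765
y' = 3.5 + 1.5·sin(1.8326)·2.0 = 6.3978

(-5.2765, 6.3978, 1.8326)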